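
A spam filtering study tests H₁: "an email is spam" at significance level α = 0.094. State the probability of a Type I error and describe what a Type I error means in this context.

P(Type I error) = α = 0.094. A Type I error is rejecting H₀ when H₀ is actually true (false positive) — here, concluding that an email is spam when in fact this is not the case. Consequence: a legitimate email is sent to the spam folder and the user misses it.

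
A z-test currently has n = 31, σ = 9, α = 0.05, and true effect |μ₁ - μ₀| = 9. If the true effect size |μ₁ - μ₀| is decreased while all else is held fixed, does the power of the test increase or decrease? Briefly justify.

Power decreases: a smaller true effect decreases the non-centrality λ = |μ₁ - μ₀|/(σ/√n).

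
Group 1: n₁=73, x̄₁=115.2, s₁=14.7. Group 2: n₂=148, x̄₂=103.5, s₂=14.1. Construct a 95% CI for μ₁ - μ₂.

Difference = 11.7. SE = √(14.7²/73 + 14.1²/148) = 2.074. CI = (7.63, 15.77)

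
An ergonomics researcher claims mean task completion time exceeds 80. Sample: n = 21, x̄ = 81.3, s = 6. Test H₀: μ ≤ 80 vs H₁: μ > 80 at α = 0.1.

t = (81.3 - 80)/(6/√21) = 0.993, df = 20. Critical t = 1.325. Fail to reject H₀.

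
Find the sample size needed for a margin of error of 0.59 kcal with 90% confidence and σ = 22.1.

n = (z*σ/E)² = (1.645×22.1/0.59)² = 3796.8 → n = 3797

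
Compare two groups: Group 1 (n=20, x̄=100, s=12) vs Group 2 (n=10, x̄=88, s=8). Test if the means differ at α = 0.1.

Pooled sp = 10.88. t = 2.849, df = 28. Critical t = ±1.701. Reject H₀.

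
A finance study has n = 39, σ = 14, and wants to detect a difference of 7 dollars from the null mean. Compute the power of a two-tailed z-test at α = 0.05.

SE = σ/√n = 14/√39 = 2.242. Non-centrality λ = d/SE = 7/2.242 = 3.122. Power ≈ Φ(λ - z_{α/2}) = Φ(3.122 - 1.96) = Φ(1.162) = 0.877.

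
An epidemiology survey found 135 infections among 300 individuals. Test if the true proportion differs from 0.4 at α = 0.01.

p̂ = 0.45, p₀ = 0.4. z = (p̂ - p₀)/√(p₀(1-p₀)/n) = 1.768. Critical: ±2.576. Fail to reject H₀.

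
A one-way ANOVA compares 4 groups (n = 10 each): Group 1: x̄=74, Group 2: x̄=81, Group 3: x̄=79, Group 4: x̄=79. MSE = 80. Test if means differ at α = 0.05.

Grand mean = 78.25. SS_between = 267.5, MS_between = 89.17. F = 1.115, F_crit ≈ 2.866. Fail to reject H₀.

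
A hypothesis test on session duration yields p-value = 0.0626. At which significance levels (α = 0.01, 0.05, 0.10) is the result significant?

p = 0.0626. Significant at: α = 0.1.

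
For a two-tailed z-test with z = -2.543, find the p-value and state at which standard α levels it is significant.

p = 2·P(Z > |-2.543|) = 2·(1 - Φ(2.543)) ≈ 0.011. Significant at α = 0.1; Significant at α = 0.05.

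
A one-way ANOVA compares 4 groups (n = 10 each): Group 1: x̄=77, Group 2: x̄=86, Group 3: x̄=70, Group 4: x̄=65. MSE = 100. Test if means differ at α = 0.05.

Grand mean = 74.5. SS_between = 2490.0, MS_between = 830.0. F = 8.3, F_crit ≈ 2.866. Reject H₀.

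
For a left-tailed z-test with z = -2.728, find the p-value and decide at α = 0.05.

p = P(Z < -2.728) = Φ(-2.728) ≈ 0.0032. Since p < 0.05, reject H₀ (significant) at α = 0.05.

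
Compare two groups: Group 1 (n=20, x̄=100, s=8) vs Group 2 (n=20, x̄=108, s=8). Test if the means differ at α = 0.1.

Pooled sp = 8.0. t = -3.162, df = 38. Critical t = ±1.686. Reject H₀.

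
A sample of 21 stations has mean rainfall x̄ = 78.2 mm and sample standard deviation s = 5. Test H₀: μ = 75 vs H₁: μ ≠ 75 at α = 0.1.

t = (x̄ - μ₀)/(s/√n) = (78.2 - 75)/(5/√21) = 2.933. df = 20, critical t = ±1.725. Reject H₀.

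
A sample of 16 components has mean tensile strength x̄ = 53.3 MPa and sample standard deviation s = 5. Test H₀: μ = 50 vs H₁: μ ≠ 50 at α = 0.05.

t = (x̄ - μ₀)/(s/√n) = (53.3 - 50)/(5/√16) = 2.64. df = 15, critical t = ±2.131. Reject H₀.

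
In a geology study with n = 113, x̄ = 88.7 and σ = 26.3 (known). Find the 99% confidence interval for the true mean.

CI = x̄ ± z*(σ/√n) = 88.7 ± 2.576(26.3/√113) = 88.7 ± 6.37 = (82.33, 95.07)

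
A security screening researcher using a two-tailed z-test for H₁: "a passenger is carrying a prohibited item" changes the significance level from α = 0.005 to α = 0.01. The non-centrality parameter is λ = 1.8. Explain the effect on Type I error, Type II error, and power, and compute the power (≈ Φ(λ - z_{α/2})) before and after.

Increasing α from 0.005 to 0.01:
• Type I error rate increases (α is the Type I rate by definition).
• Critical value moves from z_{α/2} = 2.807 to 2.576, so power = Φ(λ - z_{α/2}) goes from Φ(1.8 - 2.807) = 0.157 to Φ(1.8 - 2.576) = 0.219.
• Type II error rate β = 1 - power therefore decreases (0.843 → 0.781).
Appropriate when false negatives are costly — here, letting a prohibited item through — security breach.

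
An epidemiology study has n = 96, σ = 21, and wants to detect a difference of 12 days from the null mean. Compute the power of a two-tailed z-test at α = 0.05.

SE = σ/√n = 21/√96 = 2.143. Non-centrality λ = d/SE = 12/2.143 = 5.599. Power ≈ Φ(λ - z_{α/2}) = Φ(5.599 - 1.96) = Φ(3.639) = 1.0.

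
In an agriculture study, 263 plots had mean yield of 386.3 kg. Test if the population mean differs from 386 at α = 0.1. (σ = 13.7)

z = (x̄ - μ₀)/(σ/√n) = (386.3 - 386)/(13.7/√263) = 0.355. Critical value: ±1.645. Since |0.355| ≤ 1.645, Fail to reject H₀.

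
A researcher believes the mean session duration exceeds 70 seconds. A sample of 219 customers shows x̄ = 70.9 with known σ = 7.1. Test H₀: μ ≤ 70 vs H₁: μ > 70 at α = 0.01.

z = 1.876. Critical value: 2.33. Fail to reject H₀.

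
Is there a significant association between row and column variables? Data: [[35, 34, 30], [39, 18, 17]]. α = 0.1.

χ² = 5.232. df = 2, critical = 4.605. Reject H₀. Variables are dependent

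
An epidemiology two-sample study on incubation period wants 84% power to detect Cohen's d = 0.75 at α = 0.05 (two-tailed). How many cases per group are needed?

z_{α/2} = 1.96, z_β = Φ⁻¹(0.84) = 0.994. For medium effect (d = 0.75): n per group = 2(z_{α/2} + z_β)²/d² = 2(1.96 + 0.994)²/0.75² = 31.03 → 32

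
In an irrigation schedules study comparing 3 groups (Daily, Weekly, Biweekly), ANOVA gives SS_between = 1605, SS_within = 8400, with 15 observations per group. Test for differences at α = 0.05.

df_between = 2, df_within = 42. F = MS_between/MS_within = 802.5/200.0 = 4.013. F_crit ≈ 3.22. Reject H₀. At least one mean differs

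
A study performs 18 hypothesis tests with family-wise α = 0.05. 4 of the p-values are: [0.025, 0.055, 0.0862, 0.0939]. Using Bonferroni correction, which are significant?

Bonferroni α = 0.05/18 = 0.00278. None of the given p-values are significant.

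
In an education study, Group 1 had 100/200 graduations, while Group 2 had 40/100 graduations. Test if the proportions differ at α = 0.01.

p̂₁ = 0.5, p̂₂ = 0.4, pooled p̂ = 0.467. z = 1.637. Critical: ±2.576. Fail to reject H₀.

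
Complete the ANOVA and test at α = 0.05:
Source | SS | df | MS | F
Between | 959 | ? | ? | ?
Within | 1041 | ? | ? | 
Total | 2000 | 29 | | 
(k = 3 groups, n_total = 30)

df_between = 2, df_within = 27. MS_between = 479.5, MS_within = 38.56. F = 12.437, F_crit ≈ 3.354. Reject H₀.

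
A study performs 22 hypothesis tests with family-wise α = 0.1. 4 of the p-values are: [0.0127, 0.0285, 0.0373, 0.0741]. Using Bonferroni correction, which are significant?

Bonferroni α = 0.1/22 = 0.00455. None of the given p-values are significant.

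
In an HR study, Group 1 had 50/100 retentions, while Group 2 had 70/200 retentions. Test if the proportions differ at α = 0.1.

p̂₁ = 0.5, p̂₂ = 0.35, pooled p̂ = 0.4. z = 2.5. Critical: ±1.645. Reject H₀.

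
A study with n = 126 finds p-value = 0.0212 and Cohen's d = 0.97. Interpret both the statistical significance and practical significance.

Statistically significant (p = 0.0212 < 0.05). Cohen's d = 0.97 indicates a large effect size. Both statistical and practical significance should be considered.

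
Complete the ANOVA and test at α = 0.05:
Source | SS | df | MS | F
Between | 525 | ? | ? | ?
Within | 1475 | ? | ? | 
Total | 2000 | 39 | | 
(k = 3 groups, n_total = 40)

df_between = 2, df_within = 37. MS_between = 262.5, MS_within = 39.86. F = 6.585, F_crit ≈ 3.252. Reject H₀.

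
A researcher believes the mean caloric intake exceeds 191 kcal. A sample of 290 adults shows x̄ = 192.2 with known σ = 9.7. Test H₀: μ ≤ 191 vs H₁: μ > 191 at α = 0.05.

z = 2.107. Critical value: 1.645. Reject H₀.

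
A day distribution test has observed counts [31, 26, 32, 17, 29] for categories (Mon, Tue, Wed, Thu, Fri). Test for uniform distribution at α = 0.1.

Expected = 27 each. χ² = Σ(O-E)²/E = 5.407. df = 4, critical value = 7.779. Fail to reject H₀.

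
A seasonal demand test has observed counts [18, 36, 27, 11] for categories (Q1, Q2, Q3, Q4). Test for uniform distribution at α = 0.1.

Expected = 23 each. χ² = Σ(O-E)²/E = 15.391. df = 3, critical value = 6.251. Reject H₀.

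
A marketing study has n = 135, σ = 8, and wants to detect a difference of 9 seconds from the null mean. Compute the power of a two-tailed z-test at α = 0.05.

SE = σ/√n = 8/√135 = 0.689. Non-centrality λ = d/SE = 9/0.689 = 13.071. Power ≈ Φ(λ - z_{α/2}) = Φ(13.071 - 1.96) = Φ(11.111) = 1.0.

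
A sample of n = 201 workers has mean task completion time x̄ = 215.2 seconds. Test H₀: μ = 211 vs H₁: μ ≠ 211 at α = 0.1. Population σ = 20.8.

z = (x̄ - μ₀)/(σ/√n) = (215.2 - 211)/(20.8/√201) = 2.863. Critical value: ±1.645. Since |2.863| > 1.645, Reject H₀.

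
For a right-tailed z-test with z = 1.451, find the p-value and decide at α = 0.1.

p = P(Z > 1.451) = 1 - Φ(1.451) ≈ 0.0734. Since p < 0.1, reject H₀ (significant) at α = 0.1.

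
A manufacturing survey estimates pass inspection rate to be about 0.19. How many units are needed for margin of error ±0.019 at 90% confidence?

n = z²p(1-p)/E² = 1.645²×0.19×0.81/0.019² = 1153.6 → n = 1154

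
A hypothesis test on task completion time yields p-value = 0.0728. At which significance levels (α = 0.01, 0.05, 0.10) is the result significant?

p = 0.0728. Significant at: α = 0.1.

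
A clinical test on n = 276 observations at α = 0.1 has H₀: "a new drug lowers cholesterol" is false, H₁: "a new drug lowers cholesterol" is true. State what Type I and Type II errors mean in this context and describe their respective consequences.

Type I (false positive): concluding that a new drug lowers cholesterol when it is not — approving an ineffective drug — patients take a useless medication and may skip effective alternatives. Type II (false negative): failing to conclude that a new drug lowers cholesterol when it is — shelving an effective drug — patients miss out on a treatment that would have helped. Which is costlier depends on domain priorities and is a judgement call rather than a statistical fact.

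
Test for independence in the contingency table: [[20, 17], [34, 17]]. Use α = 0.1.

χ² = 1.439. df = 1, critical = 2.706. Fail to reject H₀. No evidence of dependence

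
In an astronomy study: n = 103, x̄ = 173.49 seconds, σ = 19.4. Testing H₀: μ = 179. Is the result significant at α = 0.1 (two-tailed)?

z = (173.49 - 179)/(19.4/√103) = -2.882. Since |z| > 1.645, significant at α = 0.1.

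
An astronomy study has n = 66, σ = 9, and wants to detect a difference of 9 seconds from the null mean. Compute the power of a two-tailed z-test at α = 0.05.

SE = σ/√n = 9/√66 = 1.108. Non-centrality λ = d/SE = 9/1.108 = 8.124. Power ≈ Φ(λ - z_{α/2}) = Φ(8.124 - 1.96) = Φ(6.164) = 1.0.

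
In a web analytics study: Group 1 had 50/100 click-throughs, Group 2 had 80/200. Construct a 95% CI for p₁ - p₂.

p̂₁ = 0.5, p̂₂ = 0.4. Difference = 0.1. CI = (-0.019, 0.219)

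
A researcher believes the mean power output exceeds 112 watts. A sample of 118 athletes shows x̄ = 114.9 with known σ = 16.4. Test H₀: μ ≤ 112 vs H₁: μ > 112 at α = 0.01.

z = 1.921. Critical value: 2.33. Fail to reject H₀.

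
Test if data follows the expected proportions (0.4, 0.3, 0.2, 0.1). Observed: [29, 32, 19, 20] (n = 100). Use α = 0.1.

Expected: [40.0, 30.0, 20.0, 10.0]. χ² = 13.208. df = 3, critical = 6.251. Reject H₀.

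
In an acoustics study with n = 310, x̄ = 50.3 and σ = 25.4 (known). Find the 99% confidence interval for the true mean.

CI = x̄ ± z*(σ/√n) = 50.3 ± 2.576(25.4/√310) = 50.3 ± 3.72 = (46.58, 54.02)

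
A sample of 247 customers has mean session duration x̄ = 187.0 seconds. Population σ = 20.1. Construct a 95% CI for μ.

CI = x̄ ± z*(σ/√n) = 187.0 ± 1.96(20.1/√247) = 187.0 ± 2.51 = (184.49, 189.51)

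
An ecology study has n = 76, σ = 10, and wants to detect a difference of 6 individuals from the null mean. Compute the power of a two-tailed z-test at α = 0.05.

SE = σ/√n = 10/√76 = 1.147. Non-centrality λ = d/SE = 6/1.147 = 5.231. Power ≈ Φ(λ - z_{α/2}) = Φ(5.231 - 1.96) = Φ(3.271) = 0.999.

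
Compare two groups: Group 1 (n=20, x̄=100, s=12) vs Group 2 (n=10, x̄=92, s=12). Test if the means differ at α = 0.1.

Pooled sp = 12.0. t = 1.721, df = 28. Critical t = ±1.701. Reject H₀.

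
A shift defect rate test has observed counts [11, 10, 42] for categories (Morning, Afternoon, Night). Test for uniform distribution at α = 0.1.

Expected = 21 each. χ² = Σ(O-E)²/E = 31.524. df = 2, critical value = 4.605. Reject H₀.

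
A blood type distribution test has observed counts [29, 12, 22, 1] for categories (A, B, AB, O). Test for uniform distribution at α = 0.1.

Expected = 16 each. χ² = Σ(O-E)²/E = 27.875. df = 3, critical value = 6.251. Reject H₀.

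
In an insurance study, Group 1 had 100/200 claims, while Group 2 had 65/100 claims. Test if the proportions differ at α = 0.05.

p̂₁ = 0.5, p̂₂ = 0.65, pooled p̂ = 0.55. z = -2.462. Critical: ±1.96. Reject H₀.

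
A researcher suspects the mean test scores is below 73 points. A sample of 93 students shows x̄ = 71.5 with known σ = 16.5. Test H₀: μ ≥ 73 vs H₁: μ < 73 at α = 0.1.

z = -0.877. Critical value: -1.28. Fail to reject H₀.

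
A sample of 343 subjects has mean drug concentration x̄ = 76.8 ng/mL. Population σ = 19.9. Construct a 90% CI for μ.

CI = x̄ ± z*(σ/√n) = 76.8 ± 1.645(19.9/√343) = 76.8 ± 1.77 = (75.03, 78.57)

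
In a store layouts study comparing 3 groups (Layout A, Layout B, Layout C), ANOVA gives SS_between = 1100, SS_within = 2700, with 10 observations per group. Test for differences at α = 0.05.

df_between = 2, df_within = 27. F = MS_between/MS_within = 550.0/100.0 = 5.5. F_crit ≈ 3.354. Reject H₀. At least one mean differs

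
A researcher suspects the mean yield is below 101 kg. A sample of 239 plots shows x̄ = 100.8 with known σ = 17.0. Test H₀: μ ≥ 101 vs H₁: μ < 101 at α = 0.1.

z = -0.182. Critical value: -1.28. Fail to reject H₀.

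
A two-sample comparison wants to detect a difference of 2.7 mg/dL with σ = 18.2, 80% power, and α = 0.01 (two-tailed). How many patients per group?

n per group = 2(z_α/2 + z_β)²σ²/d² = 2×(2.576 + 0.84)²×18.2²/2.7² = 1060.4 → n = 1061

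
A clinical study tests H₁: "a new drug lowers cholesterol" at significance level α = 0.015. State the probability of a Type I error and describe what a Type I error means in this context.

P(Type I error) = α = 0.015. A Type I error is rejecting H₀ when H₀ is actually true (false positive) — here, concluding that a new drug lowers cholesterol when in fact this is not the case. Consequence: approving an ineffective drug — patients take a useless medication and may skip effective alternatives.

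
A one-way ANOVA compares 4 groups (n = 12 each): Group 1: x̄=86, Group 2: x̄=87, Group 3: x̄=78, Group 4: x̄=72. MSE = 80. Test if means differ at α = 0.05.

Grand mean = 80.75. SS_between = 1809.0, MS_between = 603.0. F = 7.537, F_crit ≈ 2.816. Reject H₀.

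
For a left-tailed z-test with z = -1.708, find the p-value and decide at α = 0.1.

p = P(Z < -1.708) = Φ(-1.708) ≈ 0.0438. Since p < 0.1, reject H₀ (significant) at α = 0.1.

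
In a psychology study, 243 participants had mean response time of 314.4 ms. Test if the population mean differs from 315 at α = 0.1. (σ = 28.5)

z = (x̄ - μ₀)/(σ/√n) = (314.4 - 315)/(28.5/√243) = -0.328. Critical value: ±1.645. Since |-0.328| ≤ 1.645, Fail to reject H₀.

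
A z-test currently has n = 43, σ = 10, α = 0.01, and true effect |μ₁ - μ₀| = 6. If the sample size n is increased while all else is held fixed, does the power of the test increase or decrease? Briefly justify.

Power increases: a larger n shrinks the standard error σ/√n, moving the sampling distribution under H₁ further from the critical value.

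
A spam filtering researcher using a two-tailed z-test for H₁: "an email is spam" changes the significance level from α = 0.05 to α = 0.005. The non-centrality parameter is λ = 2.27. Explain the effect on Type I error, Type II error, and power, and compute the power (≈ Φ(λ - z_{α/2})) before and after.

Decreasing α from 0.05 to 0.005:
• Type I error rate decreases (α is the Type I rate by definition).
• Critical value moves from z_{α/2} = 1.96 to 2.807, so power = Φ(λ - z_{α/2}) goes from Φ(2.27 - 1.96) = 0.622 to Φ(2.27 - 2.807) = 0.296.
• Type II error rate β = 1 - power therefore increases (0.378 → 0.704).
Appropriate when false positives are costly — here, a legitimate email is sent to the spam folder and the user misses it.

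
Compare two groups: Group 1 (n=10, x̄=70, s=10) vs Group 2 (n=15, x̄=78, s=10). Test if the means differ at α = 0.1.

Pooled sp = 10.0. t = -1.96, df = 23. Critical t = ±1.714. Reject H₀.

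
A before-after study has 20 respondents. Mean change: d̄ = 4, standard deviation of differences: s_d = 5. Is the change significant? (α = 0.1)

t = d̄/(s_d/√n) = 4/(5/√20) = 3.578. df = 19, critical t = ±1.729. Reject H₀.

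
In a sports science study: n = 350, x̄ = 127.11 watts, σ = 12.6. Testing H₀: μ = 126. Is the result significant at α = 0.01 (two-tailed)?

z = (127.11 - 126)/(12.6/√350) = 1.648. Since |z| ≤ 2.576, not significant at α = 0.01.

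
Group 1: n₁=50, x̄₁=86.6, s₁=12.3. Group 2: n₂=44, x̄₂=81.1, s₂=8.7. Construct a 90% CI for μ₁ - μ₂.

Difference = 5.5. SE = √(12.3²/50 + 8.7²/44) = 2.179. CI = (1.92, 9.08)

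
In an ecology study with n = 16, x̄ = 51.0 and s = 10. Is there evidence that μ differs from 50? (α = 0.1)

t = (x̄ - μ₀)/(s/√n) = (51.0 - 50)/(10/√16) = 0.4. df = 15, critical t = ±1.753. Fail to reject H₀.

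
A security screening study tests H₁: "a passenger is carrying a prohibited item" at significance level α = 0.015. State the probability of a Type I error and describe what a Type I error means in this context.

P(Type I error) = α = 0.015. A Type I error is rejecting H₀ when H₀ is actually true (false positive) — here, concluding that a passenger is carrying a prohibited item when in fact this is not the case. Consequence: detaining an innocent passenger — delay and inconvenience.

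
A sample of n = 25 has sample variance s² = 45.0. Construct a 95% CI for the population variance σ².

df = 24. χ²_{0.025} = 39.364, χ²_{0.975} = 12.401. CI for σ² = ((n-1)s²/χ²_{α/2}, (n-1)s²/χ²_{1-α/2}) = (24·45.0/39.364, 24·45.0/12.401) = (27.44, 87.09)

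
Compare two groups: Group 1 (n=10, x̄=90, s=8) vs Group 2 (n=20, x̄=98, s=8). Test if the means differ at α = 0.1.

Pooled sp = 8.0. t = -2.582, df = 28. Critical t = ±1.701. Reject H₀.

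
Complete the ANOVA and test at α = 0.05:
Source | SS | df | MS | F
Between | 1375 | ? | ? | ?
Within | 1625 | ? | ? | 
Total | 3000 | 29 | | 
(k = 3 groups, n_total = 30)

df_between = 2, df_within = 27. MS_between = 687.5, MS_within = 60.19. F = 11.423, F_crit ≈ 3.354. Reject H₀.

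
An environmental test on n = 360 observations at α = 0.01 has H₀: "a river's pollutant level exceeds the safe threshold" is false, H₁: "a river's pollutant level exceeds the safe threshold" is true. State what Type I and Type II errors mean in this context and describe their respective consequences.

Type I (false positive): concluding that a river's pollutant level exceeds the safe threshold when it is not — shutting down a compliant factory unnecessarily. Type II (false negative): failing to conclude that a river's pollutant level exceeds the safe threshold when it is — allowing unsafe pollution to continue. Which is costlier depends on domain priorities and is a judgement call rather than a statistical fact.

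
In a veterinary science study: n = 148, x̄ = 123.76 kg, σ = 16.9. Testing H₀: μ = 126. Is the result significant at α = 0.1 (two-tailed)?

z = (123.76 - 126)/(16.9/√148) = -1.612. Since |z| ≤ 1.645, not significant at α = 0.1.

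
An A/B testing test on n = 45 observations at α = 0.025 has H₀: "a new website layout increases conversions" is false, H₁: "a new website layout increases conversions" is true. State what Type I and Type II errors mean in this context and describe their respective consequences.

Type I (false positive): concluding that a new website layout increases conversions when it is not — rolling out a layout that doesn't actually help — wasted engineering effort. Type II (false negative): failing to conclude that a new website layout increases conversions when it is — discarding a layout that would have improved conversions — lost revenue. Which is costlier depends on domain priorities and is a judgement call rather than a statistical fact.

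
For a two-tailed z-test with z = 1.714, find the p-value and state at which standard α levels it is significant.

p = 2·P(Z > |1.714|) = 2·(1 - Φ(1.714)) ≈ 0.0865. Significant at α = 0.1.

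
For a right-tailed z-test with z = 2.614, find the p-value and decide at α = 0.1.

p = P(Z > 2.614) = 1 - Φ(2.614) ≈ 0.0045. Since p < 0.1, reject H₀ (significant) at α = 0.1.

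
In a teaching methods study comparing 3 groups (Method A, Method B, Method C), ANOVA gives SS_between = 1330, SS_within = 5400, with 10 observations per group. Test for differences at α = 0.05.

df_between = 2, df_within = 27. F = MS_between/MS_within = 665.0/200.0 = 3.325. F_crit ≈ 3.354. Fail to reject H₀.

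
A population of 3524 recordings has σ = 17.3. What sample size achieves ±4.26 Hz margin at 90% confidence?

Without FPC: n₀ = (1.645×17.3/4.26)² = 44.628. With FPC: n = n₀N/(n₀+N-1) = 44.1 → n = 45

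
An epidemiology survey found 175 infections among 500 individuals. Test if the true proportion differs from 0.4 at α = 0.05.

p̂ = 0.35, p₀ = 0.4. z = (p̂ - p₀)/√(p₀(1-p₀)/n) = -2.282. Critical: ±1.96. Reject H₀.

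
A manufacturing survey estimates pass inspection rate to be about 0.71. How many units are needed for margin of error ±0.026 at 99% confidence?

n = z²p(1-p)/E² = 2.576²×0.71×0.29/0.026² = 2021.2 → n = 2022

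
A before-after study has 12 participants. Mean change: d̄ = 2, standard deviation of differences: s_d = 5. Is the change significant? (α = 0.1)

t = d̄/(s_d/√n) = 2/(5/√12) = 1.386. df = 11, critical t = ±1.796. Fail to reject H₀.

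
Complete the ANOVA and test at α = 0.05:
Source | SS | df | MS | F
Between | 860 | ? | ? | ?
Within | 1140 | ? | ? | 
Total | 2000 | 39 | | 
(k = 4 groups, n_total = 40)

df_between = 3, df_within = 36. MS_between = 286.67, MS_within = 31.67. F = 9.053, F_crit ≈ 2.866. Reject H₀.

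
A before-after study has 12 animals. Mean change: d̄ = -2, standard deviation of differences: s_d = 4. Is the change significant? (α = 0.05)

t = d̄/(s_d/√n) = -2/(4/√12) = -1.732. df = 11, critical t = ±2.201. Fail to reject H₀.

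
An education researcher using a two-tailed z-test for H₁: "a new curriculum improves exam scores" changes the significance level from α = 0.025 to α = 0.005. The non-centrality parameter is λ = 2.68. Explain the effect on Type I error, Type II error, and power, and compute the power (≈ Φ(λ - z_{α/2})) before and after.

Decreasing α from 0.025 to 0.005:
• Type I error rate decreases (α is the Type I rate by definition).
• Critical value moves from z_{α/2} = 2.241 to 2.807, so power = Φ(λ - z_{α/2}) goes from Φ(2.68 - 2.241) = 0.67 to Φ(2.68 - 2.807) = 0.449.
• Type II error rate β = 1 - power therefore increases (0.33 → 0.551).
Appropriate when false positives are costly — here, adopting a curriculum that gives no real benefit — disruption for nothing.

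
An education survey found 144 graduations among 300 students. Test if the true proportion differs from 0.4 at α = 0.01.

p̂ = 0.48, p₀ = 0.4. z = (p̂ - p₀)/√(p₀(1-p₀)/n) = 2.828. Critical: ±2.576. Reject H₀.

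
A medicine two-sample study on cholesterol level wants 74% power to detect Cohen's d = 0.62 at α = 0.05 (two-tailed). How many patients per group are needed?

z_{α/2} = 1.96, z_β = Φ⁻¹(0.74) = 0.643. For medium effect (d = 0.62): n per group = 2(z_{α/2} + z_β)²/d² = 2(1.96 + 0.643)²/0.62² = 35.3 → 36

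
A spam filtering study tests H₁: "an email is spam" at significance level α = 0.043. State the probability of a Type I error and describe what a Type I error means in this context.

P(Type I error) = α = 0.043. A Type I error is rejecting H₀ when H₀ is actually true (false positive) — here, concluding that an email is spam when in fact this is not the case. Consequence: a legitimate email is sent to the spam folder and the user misses it.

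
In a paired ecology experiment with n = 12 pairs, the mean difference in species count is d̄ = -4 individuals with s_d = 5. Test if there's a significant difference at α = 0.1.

t = d̄/(s_d/√n) = -4/(5/√12) = -2.771. df = 11, critical t = ±1.796. Reject H₀.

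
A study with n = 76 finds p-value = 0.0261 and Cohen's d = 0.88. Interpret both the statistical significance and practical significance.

Statistically significant (p = 0.0261 < 0.05). Cohen's d = 0.88 indicates a large effect size. Both statistical and practical significance should be considered.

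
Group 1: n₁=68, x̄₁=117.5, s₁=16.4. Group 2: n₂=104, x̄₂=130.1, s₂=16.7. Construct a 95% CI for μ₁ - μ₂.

Difference = -12.6. SE = √(16.4²/68 + 16.7²/104) = 2.576. CI = (-17.65, -7.55)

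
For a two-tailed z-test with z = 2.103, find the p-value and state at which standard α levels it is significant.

p = 2·P(Z > |2.103|) = 2·(1 - Φ(2.103)) ≈ 0.0355. Significant at α = 0.1; Significant at α = 0.05.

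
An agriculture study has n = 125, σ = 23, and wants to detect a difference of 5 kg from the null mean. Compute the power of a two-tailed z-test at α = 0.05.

SE = σ/√n = 23/√125 = 2.057. Non-centrality λ = d/SE = 5/2.057 = 2.431. Power ≈ Φ(λ - z_{α/2}) = Φ(2.431 - 1.96) = Φ(0.471) = 0.681.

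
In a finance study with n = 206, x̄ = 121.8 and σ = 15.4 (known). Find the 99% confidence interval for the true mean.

CI = x̄ ± z*(σ/√n) = 121.8 ± 2.576(15.4/√206) = 121.8 ± 2.76 = (119.04, 124.56)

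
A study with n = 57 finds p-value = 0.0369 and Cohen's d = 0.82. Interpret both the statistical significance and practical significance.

Statistically significant (p = 0.0369 < 0.05). Cohen's d = 0.82 indicates a large effect size. Both statistical and practical significance should be considered.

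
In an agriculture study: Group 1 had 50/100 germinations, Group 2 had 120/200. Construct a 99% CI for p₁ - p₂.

p̂₁ = 0.5, p̂₂ = 0.6. Difference = -0.1. CI = (-0.257, 0.057)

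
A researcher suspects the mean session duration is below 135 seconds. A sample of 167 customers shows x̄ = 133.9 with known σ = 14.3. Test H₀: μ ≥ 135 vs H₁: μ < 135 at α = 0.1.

z = -0.994. Critical value: -1.28. Fail to reject H₀.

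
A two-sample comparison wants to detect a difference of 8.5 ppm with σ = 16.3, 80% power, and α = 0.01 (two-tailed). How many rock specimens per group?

n per group = 2(z_α/2 + z_β)²σ²/d² = 2×(2.576 + 0.84)²×16.3²/8.5² = 85.8 → n = 86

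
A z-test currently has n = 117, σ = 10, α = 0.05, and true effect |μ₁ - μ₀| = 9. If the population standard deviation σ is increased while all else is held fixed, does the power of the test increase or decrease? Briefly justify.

Power decreases: a larger σ inflates the standard error σ/√n, pulling the sampling distribution under H₁ back toward the critical value.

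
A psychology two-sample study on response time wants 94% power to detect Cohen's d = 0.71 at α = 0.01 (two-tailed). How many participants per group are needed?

z_{α/2} = 2.576, z_β = Φ⁻¹(0.94) = 1.555. For medium effect (d = 0.71): n per group = 2(z_{α/2} + z_β)²/d² = 2(2.576 + 1.555)²/0.71² = 67.7 → 68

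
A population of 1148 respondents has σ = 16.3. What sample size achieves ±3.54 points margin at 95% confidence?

Without FPC: n₀ = (1.96×16.3/3.54)² = 81.448. With FPC: n = n₀N/(n₀+N-1) = 76.1 → n = 77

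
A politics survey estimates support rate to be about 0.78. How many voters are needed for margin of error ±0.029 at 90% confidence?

n = z²p(1-p)/E² = 1.645²×0.78×0.22/0.029² = 552.1 → n = 553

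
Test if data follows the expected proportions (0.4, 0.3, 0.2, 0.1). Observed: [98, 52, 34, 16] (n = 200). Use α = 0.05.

Expected: [80.0, 60.0, 40.0, 20.0]. χ² = 6.817. df = 3, critical = 7.815. Fail to reject H₀.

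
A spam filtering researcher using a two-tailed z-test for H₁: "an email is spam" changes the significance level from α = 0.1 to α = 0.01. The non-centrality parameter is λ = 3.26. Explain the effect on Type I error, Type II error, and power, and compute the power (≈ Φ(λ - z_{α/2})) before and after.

Decreasing α from 0.1 to 0.01:
• Type I error rate decreases (α is the Type I rate by definition).
• Critical value moves from z_{α/2} = 1.645 to 2.576, so power = Φ(λ - z_{α/2}) goes from Φ(3.26 - 1.645) = 0.947 to Φ(3.26 - 2.576) = 0.753.
• Type II error rate β = 1 - power therefore increases (0.053 → 0.247).
Appropriate when false positives are costly — here, a legitimate email is sent to the spam folder and the user misses it.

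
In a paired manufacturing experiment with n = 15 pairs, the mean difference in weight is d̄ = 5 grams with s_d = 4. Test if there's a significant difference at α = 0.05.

t = d̄/(s_d/√n) = 5/(4/√15) = 4.841. df = 14, critical t = ±2.145. Reject H₀.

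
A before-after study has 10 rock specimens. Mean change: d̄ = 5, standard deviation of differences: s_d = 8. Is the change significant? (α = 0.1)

t = d̄/(s_d/√n) = 5/(8/√10) = 1.976. df = 9, critical t = ±1.833. Reject H₀.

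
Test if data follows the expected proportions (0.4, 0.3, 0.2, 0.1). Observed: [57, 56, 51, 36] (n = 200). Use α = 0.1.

Expected: [80.0, 60.0, 40.0, 20.0]. χ² = 22.704. df = 3, critical = 6.251. Reject H₀.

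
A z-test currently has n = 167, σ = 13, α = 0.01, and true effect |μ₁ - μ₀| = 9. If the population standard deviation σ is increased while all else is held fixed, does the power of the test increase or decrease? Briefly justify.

Power decreases: a larger σ inflates the standard error σ/√n, pulling the sampling distribution under H₁ back toward the critical value.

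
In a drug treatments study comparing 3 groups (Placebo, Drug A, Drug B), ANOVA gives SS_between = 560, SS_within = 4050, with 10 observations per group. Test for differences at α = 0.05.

df_between = 2, df_within = 27. F = MS_between/MS_within = 280.0/150.0 = 1.867. F_crit ≈ 3.354. Fail to reject H₀.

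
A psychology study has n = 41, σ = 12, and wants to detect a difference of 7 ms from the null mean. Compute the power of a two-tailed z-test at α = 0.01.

SE = σ/√n = 12/√41 = 1.874. Non-centrality λ = d/SE = 7/1.874 = 3.735. Power ≈ Φ(λ - z_{α/2}) = Φ(3.735 - 2.576) = Φ(1.159) = 0.877.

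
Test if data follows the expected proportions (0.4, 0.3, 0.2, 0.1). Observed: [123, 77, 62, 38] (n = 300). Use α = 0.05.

Expected: [120.0, 90.0, 60.0, 30.0]. χ² = 4.153. df = 3, critical = 7.815. Fail to reject H₀.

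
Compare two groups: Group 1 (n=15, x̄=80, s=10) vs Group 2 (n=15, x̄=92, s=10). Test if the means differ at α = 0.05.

Pooled sp = 10.0. t = -3.286, df = 28. Critical t = ±2.048. Reject H₀.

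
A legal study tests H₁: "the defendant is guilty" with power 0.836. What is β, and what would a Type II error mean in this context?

β = 1 - power = 1 - 0.836 = 0.164. A Type II error is failing to reject H₀ when H₀ is false (false negative) — here, failing to conclude that the defendant is guilty when in fact it is true. Consequence: acquitting a guilty person.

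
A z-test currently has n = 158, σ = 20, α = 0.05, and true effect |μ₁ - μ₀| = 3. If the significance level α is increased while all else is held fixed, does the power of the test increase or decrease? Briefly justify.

Power increases: a larger α lowers the critical value, so more of the H₁ sampling distribution falls in the rejection region.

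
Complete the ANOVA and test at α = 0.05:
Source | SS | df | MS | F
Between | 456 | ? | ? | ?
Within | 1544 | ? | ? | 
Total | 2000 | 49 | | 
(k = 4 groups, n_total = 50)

df_between = 3, df_within = 46. MS_between = 152.0, MS_within = 33.57. F = 4.528, F_crit ≈ 2.807. Reject H₀.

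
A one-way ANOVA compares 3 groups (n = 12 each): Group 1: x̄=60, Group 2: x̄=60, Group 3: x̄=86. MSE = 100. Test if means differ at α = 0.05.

Grand mean = 68.67. SS_between = 5408.0, MS_between = 2704.0. F = 27.04, F_crit ≈ 3.285. Reject H₀.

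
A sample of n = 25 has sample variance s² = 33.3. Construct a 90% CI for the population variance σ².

df = 24. χ²_{0.05} = 36.415, χ²_{0.95} = 13.848. CI for σ² = ((n-1)s²/χ²_{α/2}, (n-1)s²/χ²_{1-α/2}) = (24·33.3/36.415, 24·33.3/13.848) = (21.95, 57.71)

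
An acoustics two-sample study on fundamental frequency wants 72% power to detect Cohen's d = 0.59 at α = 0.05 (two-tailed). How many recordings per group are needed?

z_{α/2} = 1.96, z_β = Φ⁻¹(0.72) = 0.583. For medium effect (d = 0.59): n per group = 2(z_{α/2} + z_β)²/d² = 2(1.96 + 0.583)²/0.59² = 37.2 → 38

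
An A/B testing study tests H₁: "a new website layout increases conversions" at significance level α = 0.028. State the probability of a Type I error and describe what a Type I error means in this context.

P(Type I error) = α = 0.028. A Type I error is rejecting H₀ when H₀ is actually true (false positive) — here, concluding that a new website layout increases conversions when in fact this is not the case. Consequence: rolling out a layout that doesn't actually help — wasted engineering effort.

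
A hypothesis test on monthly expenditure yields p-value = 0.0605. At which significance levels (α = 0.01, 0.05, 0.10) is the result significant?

p = 0.0605. Significant at: α = 0.1.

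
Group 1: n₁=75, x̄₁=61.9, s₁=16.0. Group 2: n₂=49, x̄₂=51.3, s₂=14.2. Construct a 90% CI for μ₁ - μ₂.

Difference = 10.6. SE = √(16.0²/75 + 14.2²/49) = 2.744. CI = (6.09, 15.11)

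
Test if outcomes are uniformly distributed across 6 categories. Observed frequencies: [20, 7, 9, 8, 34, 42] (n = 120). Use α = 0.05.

Expected = 20 each. χ² = Σ(O-E)²/E = 55.7. df = 5, critical value = 11.07. Reject H₀.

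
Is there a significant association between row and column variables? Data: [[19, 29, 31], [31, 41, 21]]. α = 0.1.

χ² = 5.759. df = 2, critical = 4.605. Reject H₀. Variables are dependent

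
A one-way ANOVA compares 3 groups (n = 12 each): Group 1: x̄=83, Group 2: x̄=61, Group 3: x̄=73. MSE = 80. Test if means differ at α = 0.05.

Grand mean = 72.33. SS_between = 2912.0, MS_between = 1456.0. F = 18.2, F_crit ≈ 3.285. Reject H₀.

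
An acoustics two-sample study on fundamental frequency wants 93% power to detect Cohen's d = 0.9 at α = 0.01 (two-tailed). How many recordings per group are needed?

z_{α/2} = 2.576, z_β = Φ⁻¹(0.93) = 1.476. For large effect (d = 0.9): n per group = 2(z_{α/2} + z_β)²/d² = 2(2.576 + 1.476)²/0.9² = 40.5 → 41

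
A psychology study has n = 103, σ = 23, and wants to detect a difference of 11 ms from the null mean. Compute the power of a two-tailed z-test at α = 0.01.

SE = σ/√n = 23/√103 = 2.266. Non-centrality λ = d/SE = 11/2.266 = 4.854. Power ≈ Φ(λ - z_{α/2}) = Φ(4.854 - 2.576) = Φ(2.278) = 0.989.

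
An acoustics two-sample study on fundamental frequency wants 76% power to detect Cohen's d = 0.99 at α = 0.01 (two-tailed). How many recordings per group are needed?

z_{α/2} = 2.576, z_β = Φ⁻¹(0.76) = 0.706. For large effect (d = 0.99): n per group = 2(z_{α/2} + z_β)²/d² = 2(2.576 + 0.706)²/0.99² = 22.0 → 22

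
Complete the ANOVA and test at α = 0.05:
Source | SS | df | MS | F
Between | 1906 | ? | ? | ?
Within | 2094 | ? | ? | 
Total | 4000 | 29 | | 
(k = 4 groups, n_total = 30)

df_between = 3, df_within = 26. MS_between = 635.33, MS_within = 80.54. F = 7.889, F_crit ≈ 2.975. Reject H₀.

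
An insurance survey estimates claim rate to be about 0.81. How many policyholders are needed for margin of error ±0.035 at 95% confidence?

n = z²p(1-p)/E² = 1.96²×0.81×0.19/0.035² = 482.6 → n = 483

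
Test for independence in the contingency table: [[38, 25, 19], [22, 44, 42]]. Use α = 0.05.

χ² = 14.892. df = 2, critical = 5.991. Reject H₀. Variables are dependent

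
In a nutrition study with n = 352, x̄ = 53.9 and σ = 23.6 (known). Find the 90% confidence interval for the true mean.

CI = x̄ ± z*(σ/√n) = 53.9 ± 1.645(23.6/√352) = 53.9 ± 2.07 = (51.83, 55.97)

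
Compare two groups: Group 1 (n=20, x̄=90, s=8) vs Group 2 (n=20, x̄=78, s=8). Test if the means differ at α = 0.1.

Pooled sp = 8.0. t = 4.743, df = 38. Critical t = ±1.686. Reject H₀.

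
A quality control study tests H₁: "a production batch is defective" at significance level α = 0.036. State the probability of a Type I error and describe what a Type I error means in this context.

P(Type I error) = α = 0.036. A Type I error is rejecting H₀ when H₀ is actually true (false positive) — here, concluding that a production batch is defective when in fact this is not the case. Consequence: scrapping a good batch — wasted material and cost for no reason.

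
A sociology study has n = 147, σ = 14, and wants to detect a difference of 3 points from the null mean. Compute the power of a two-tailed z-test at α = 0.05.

SE = σ/√n = 14/√147 = 1.155. Non-centrality λ = d/SE = 3/1.155 = 2.598. Power ≈ Φ(λ - z_{α/2}) = Φ(2.598 - 1.96) = Φ(0.638) = 0.738.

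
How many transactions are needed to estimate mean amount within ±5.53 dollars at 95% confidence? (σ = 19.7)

n = (z*σ/E)² = (1.96×19.7/5.53)² = 48.8 → n = 49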